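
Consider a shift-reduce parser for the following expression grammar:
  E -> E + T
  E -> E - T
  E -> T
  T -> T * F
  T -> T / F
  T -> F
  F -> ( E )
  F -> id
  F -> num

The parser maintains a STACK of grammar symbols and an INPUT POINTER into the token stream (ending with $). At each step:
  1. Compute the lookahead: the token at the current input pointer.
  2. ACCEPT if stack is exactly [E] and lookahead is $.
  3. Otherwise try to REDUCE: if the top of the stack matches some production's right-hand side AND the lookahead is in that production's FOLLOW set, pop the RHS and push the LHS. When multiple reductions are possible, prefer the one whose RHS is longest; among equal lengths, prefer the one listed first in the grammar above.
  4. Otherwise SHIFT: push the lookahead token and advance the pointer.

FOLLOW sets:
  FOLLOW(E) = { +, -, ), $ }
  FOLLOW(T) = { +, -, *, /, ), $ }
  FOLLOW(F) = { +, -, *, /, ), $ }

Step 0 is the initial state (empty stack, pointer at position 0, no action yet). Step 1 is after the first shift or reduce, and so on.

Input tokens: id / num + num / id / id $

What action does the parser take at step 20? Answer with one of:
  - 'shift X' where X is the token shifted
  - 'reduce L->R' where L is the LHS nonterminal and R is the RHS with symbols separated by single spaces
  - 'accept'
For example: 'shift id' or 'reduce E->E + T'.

Step 1: shift id. Stack=[id] ptr=1 lookahead=/ remaining=[/ num + num / id / id $]
Step 2: reduce F->id. Stack=[F] ptr=1 lookahead=/ remaining=[/ num + num / id / id $]
Step 3: reduce T->F. Stack=[T] ptr=1 lookahead=/ remaining=[/ num + num / id / id $]
Step 4: shift /. Stack=[T /] ptr=2 lookahead=num remaining=[num + num / id / id $]
Step 5: shift num. Stack=[T / num] ptr=3 lookahead=+ remaining=[+ num / id / id $]
Step 6: reduce F->num. Stack=[T / F] ptr=3 lookahead=+ remaining=[+ num / id / id $]
Step 7: reduce T->T / F. Stack=[T] ptr=3 lookahead=+ remaining=[+ num / id / id $]
Step 8: reduce E->T. Stack=[E] ptr=3 lookahead=+ remaining=[+ num / id / id $]
Step 9: shift +. Stack=[E +] ptr=4 lookahead=num remaining=[num / id / id $]
Step 10: shift num. Stack=[E + num] ptr=5 lookahead=/ remaining=[/ id / id $]
Step 11: reduce F->num. Stack=[E + F] ptr=5 lookahead=/ remaining=[/ id / id $]
Step 12: reduce T->F. Stack=[E + T] ptr=5 lookahead=/ remaining=[/ id / id $]
Step 13: shift /. Stack=[E + T /] ptr=6 lookahead=id remaining=[id / id $]
Step 14: shift id. Stack=[E + T / id] ptr=7 lookahead=/ remaining=[/ id $]
Step 15: reduce F->id. Stack=[E + T / F] ptr=7 lookahead=/ remaining=[/ id $]
Step 16: reduce T->T / F. Stack=[E + T] ptr=7 lookahead=/ remaining=[/ id $]
Step 17: shift /. Stack=[E + T /] ptr=8 lookahead=id remaining=[id $]
Step 18: shift id. Stack=[E + T / id] ptr=9 lookahead=$ remaining=[$]
Step 19: reduce F->id. Stack=[E + T / F] ptr=9 lookahead=$ remaining=[$]
Step 20: reduce T->T / F. Stack=[E + T] ptr=9 lookahead=$ remaining=[$]

Answer: reduce T->T / F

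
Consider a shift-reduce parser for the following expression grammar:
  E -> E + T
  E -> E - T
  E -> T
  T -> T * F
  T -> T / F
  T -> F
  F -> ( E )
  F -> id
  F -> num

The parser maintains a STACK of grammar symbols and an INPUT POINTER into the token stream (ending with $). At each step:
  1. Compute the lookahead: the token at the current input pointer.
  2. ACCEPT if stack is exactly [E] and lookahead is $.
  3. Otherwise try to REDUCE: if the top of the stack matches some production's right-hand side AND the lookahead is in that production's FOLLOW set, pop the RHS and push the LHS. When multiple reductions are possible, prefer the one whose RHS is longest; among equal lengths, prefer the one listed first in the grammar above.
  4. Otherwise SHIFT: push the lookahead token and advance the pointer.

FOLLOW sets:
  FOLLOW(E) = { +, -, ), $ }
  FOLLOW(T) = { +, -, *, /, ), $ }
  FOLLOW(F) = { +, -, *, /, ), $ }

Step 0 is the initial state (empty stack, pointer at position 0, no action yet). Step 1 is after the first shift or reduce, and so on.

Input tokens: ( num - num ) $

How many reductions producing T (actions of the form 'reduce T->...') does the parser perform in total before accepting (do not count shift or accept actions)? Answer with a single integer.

Step 1: shift (. Stack=[(] ptr=1 lookahead=num remaining=[num - num ) $]
Step 2: shift num. Stack=[( num] ptr=2 lookahead=- remaining=[- num ) $]
Step 3: reduce F->num. Stack=[( F] ptr=2 lookahead=- remaining=[- num ) $]
Step 4: reduce T->F. Stack=[( T] ptr=2 lookahead=- remaining=[- num ) $]
Step 5: reduce E->T. Stack=[( E] ptr=2 lookahead=- remaining=[- num ) $]
Step 6: shift -. Stack=[( E -] ptr=3 lookahead=num remaining=[num ) $]
Step 7: shift num. Stack=[( E - num] ptr=4 lookahead=) remaining=[) $]
Step 8: reduce F->num. Stack=[( E - F] ptr=4 lookahead=) remaining=[) $]
Step 9: reduce T->F. Stack=[( E - T] ptr=4 lookahead=) remaining=[) $]
Step 10: reduce E->E - T. Stack=[( E] ptr=4 lookahead=) remaining=[) $]
Step 11: shift ). Stack=[( E )] ptr=5 lookahead=$ remaining=[$]
Step 12: reduce F->( E ). Stack=[F] ptr=5 lookahead=$ remaining=[$]
Step 13: reduce T->F. Stack=[T] ptr=5 lookahead=$ remaining=[$]
Step 14: reduce E->T. Stack=[E] ptr=5 lookahead=$ remaining=[$]
Step 15: accept. Stack=[E] ptr=5 lookahead=$ remaining=[$]

Answer: 3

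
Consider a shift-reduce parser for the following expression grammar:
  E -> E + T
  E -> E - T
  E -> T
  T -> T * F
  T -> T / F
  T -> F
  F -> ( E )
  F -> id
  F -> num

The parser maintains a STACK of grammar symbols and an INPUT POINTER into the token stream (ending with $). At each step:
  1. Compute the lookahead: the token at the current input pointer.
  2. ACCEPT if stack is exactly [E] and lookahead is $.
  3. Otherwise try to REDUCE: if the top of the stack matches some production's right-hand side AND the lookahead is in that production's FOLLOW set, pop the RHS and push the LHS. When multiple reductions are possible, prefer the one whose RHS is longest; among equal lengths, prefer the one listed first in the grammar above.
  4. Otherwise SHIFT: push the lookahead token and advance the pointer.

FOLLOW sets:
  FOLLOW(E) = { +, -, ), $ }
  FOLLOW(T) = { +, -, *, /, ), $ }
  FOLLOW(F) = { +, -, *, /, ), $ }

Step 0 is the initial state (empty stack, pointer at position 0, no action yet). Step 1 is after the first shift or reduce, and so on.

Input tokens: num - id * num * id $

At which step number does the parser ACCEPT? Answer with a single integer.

Step 1: shift num. Stack=[num] ptr=1 lookahead=- remaining=[- id * num * id $]
Step 2: reduce F->num. Stack=[F] ptr=1 lookahead=- remaining=[- id * num * id $]
Step 3: reduce T->F. Stack=[T] ptr=1 lookahead=- remaining=[- id * num * id $]
Step 4: reduce E->T. Stack=[E] ptr=1 lookahead=- remaining=[- id * num * id $]
Step 5: shift -. Stack=[E -] ptr=2 lookahead=id remaining=[id * num * id $]
Step 6: shift id. Stack=[E - id] ptr=3 lookahead=* remaining=[* num * id $]
Step 7: reduce F->id. Stack=[E - F] ptr=3 lookahead=* remaining=[* num * id $]
Step 8: reduce T->F. Stack=[E - T] ptr=3 lookahead=* remaining=[* num * id $]
Step 9: shift *. Stack=[E - T *] ptr=4 lookahead=num remaining=[num * id $]
Step 10: shift num. Stack=[E - T * num] ptr=5 lookahead=* remaining=[* id $]
Step 11: reduce F->num. Stack=[E - T * F] ptr=5 lookahead=* remaining=[* id $]
Step 12: reduce T->T * F. Stack=[E - T] ptr=5 lookahead=* remaining=[* id $]
Step 13: shift *. Stack=[E - T *] ptr=6 lookahead=id remaining=[id $]
Step 14: shift id. Stack=[E - T * id] ptr=7 lookahead=$ remaining=[$]
Step 15: reduce F->id. Stack=[E - T * F] ptr=7 lookahead=$ remaining=[$]
Step 16: reduce T->T * F. Stack=[E - T] ptr=7 lookahead=$ remaining=[$]
Step 17: reduce E->E - T. Stack=[E] ptr=7 lookahead=$ remaining=[$]
Step 18: accept. Stack=[E] ptr=7 lookahead=$ remaining=[$]

Answer: 18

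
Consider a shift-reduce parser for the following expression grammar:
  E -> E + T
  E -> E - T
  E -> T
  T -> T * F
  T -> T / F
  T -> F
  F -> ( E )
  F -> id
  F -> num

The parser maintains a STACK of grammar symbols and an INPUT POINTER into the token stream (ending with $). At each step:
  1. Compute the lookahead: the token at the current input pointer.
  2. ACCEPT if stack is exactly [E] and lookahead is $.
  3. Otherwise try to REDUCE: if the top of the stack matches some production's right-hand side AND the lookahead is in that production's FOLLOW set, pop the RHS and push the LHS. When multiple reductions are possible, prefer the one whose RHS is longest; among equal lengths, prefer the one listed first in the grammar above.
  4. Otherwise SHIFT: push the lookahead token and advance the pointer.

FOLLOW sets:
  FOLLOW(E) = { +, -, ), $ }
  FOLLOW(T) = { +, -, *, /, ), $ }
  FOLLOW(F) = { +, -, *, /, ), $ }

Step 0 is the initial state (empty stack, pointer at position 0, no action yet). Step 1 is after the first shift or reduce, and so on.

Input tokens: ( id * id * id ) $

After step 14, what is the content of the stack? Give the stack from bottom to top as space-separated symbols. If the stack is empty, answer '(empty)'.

Step 1: shift (. Stack=[(] ptr=1 lookahead=id remaining=[id * id * id ) $]
Step 2: shift id. Stack=[( id] ptr=2 lookahead=* remaining=[* id * id ) $]
Step 3: reduce F->id. Stack=[( F] ptr=2 lookahead=* remaining=[* id * id ) $]
Step 4: reduce T->F. Stack=[( T] ptr=2 lookahead=* remaining=[* id * id ) $]
Step 5: shift *. Stack=[( T *] ptr=3 lookahead=id remaining=[id * id ) $]
Step 6: shift id. Stack=[( T * id] ptr=4 lookahead=* remaining=[* id ) $]
Step 7: reduce F->id. Stack=[( T * F] ptr=4 lookahead=* remaining=[* id ) $]
Step 8: reduce T->T * F. Stack=[( T] ptr=4 lookahead=* remaining=[* id ) $]
Step 9: shift *. Stack=[( T *] ptr=5 lookahead=id remaining=[id ) $]
Step 10: shift id. Stack=[( T * id] ptr=6 lookahead=) remaining=[) $]
Step 11: reduce F->id. Stack=[( T * F] ptr=6 lookahead=) remaining=[) $]
Step 12: reduce T->T * F. Stack=[( T] ptr=6 lookahead=) remaining=[) $]
Step 13: reduce E->T. Stack=[( E] ptr=6 lookahead=) remaining=[) $]
Step 14: shift ). Stack=[( E )] ptr=7 lookahead=$ remaining=[$]

Answer: ( E )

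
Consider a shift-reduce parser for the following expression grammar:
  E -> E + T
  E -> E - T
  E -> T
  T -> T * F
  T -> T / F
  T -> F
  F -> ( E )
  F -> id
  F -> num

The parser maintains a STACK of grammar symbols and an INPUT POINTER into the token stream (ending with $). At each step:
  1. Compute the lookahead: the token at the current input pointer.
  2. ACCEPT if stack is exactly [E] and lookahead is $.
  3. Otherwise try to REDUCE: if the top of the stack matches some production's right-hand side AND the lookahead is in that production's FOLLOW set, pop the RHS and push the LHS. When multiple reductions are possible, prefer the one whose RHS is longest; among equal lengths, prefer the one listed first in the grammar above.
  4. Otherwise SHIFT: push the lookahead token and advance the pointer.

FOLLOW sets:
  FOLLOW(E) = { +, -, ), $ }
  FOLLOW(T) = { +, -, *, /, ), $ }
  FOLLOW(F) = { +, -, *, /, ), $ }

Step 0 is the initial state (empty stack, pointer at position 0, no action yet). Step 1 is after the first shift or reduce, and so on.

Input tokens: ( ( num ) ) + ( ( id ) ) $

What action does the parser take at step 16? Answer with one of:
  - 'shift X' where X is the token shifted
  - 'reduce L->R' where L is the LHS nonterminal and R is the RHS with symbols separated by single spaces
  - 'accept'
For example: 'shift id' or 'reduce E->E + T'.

Step 1: shift (. Stack=[(] ptr=1 lookahead=( remaining=[( num ) ) + ( ( id ) ) $]
Step 2: shift (. Stack=[( (] ptr=2 lookahead=num remaining=[num ) ) + ( ( id ) ) $]
Step 3: shift num. Stack=[( ( num] ptr=3 lookahead=) remaining=[) ) + ( ( id ) ) $]
Step 4: reduce F->num. Stack=[( ( F] ptr=3 lookahead=) remaining=[) ) + ( ( id ) ) $]
Step 5: reduce T->F. Stack=[( ( T] ptr=3 lookahead=) remaining=[) ) + ( ( id ) ) $]
Step 6: reduce E->T. Stack=[( ( E] ptr=3 lookahead=) remaining=[) ) + ( ( id ) ) $]
Step 7: shift ). Stack=[( ( E )] ptr=4 lookahead=) remaining=[) + ( ( id ) ) $]
Step 8: reduce F->( E ). Stack=[( F] ptr=4 lookahead=) remaining=[) + ( ( id ) ) $]
Step 9: reduce T->F. Stack=[( T] ptr=4 lookahead=) remaining=[) + ( ( id ) ) $]
Step 10: reduce E->T. Stack=[( E] ptr=4 lookahead=) remaining=[) + ( ( id ) ) $]
Step 11: shift ). Stack=[( E )] ptr=5 lookahead=+ remaining=[+ ( ( id ) ) $]
Step 12: reduce F->( E ). Stack=[F] ptr=5 lookahead=+ remaining=[+ ( ( id ) ) $]
Step 13: reduce T->F. Stack=[T] ptr=5 lookahead=+ remaining=[+ ( ( id ) ) $]
Step 14: reduce E->T. Stack=[E] ptr=5 lookahead=+ remaining=[+ ( ( id ) ) $]
Step 15: shift +. Stack=[E +] ptr=6 lookahead=( remaining=[( ( id ) ) $]
Step 16: shift (. Stack=[E + (] ptr=7 lookahead=( remaining=[( id ) ) $]

Answer: shift (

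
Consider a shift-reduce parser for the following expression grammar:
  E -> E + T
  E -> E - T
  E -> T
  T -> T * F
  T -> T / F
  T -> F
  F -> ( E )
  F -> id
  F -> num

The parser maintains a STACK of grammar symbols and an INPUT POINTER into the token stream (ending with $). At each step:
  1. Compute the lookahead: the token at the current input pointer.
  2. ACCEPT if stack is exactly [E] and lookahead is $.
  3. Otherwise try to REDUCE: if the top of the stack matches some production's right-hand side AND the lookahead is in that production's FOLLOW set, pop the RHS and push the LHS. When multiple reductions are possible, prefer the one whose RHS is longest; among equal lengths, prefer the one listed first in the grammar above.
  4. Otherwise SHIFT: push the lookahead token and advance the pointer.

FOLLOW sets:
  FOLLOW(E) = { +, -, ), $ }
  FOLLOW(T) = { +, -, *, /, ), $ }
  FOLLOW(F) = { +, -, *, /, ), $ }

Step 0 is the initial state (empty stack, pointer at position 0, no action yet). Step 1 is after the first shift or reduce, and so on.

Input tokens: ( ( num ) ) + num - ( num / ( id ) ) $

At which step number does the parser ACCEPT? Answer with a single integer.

Answer: 39

Derivation:
Step 1: shift (. Stack=[(] ptr=1 lookahead=( remaining=[( num ) ) + num - ( num / ( id ) ) $]
Step 2: shift (. Stack=[( (] ptr=2 lookahead=num remaining=[num ) ) + num - ( num / ( id ) ) $]
Step 3: shift num. Stack=[( ( num] ptr=3 lookahead=) remaining=[) ) + num - ( num / ( id ) ) $]
Step 4: reduce F->num. Stack=[( ( F] ptr=3 lookahead=) remaining=[) ) + num - ( num / ( id ) ) $]
Step 5: reduce T->F. Stack=[( ( T] ptr=3 lookahead=) remaining=[) ) + num - ( num / ( id ) ) $]
Step 6: reduce E->T. Stack=[( ( E] ptr=3 lookahead=) remaining=[) ) + num - ( num / ( id ) ) $]
Step 7: shift ). Stack=[( ( E )] ptr=4 lookahead=) remaining=[) + num - ( num / ( id ) ) $]
Step 8: reduce F->( E ). Stack=[( F] ptr=4 lookahead=) remaining=[) + num - ( num / ( id ) ) $]
Step 9: reduce T->F. Stack=[( T] ptr=4 lookahead=) remaining=[) + num - ( num / ( id ) ) $]
Step 10: reduce E->T. Stack=[( E] ptr=4 lookahead=) remaining=[) + num - ( num / ( id ) ) $]
Step 11: shift ). Stack=[( E )] ptr=5 lookahead=+ remaining=[+ num - ( num / ( id ) ) $]
Step 12: reduce F->( E ). Stack=[F] ptr=5 lookahead=+ remaining=[+ num - ( num / ( id ) ) $]
Step 13: reduce T->F. Stack=[T] ptr=5 lookahead=+ remaining=[+ num - ( num / ( id ) ) $]
Step 14: reduce E->T. Stack=[E] ptr=5 lookahead=+ remaining=[+ num - ( num / ( id ) ) $]
Step 15: shift +. Stack=[E +] ptr=6 lookahead=num remaining=[num - ( num / ( id ) ) $]
Step 16: shift num. Stack=[E + num] ptr=7 lookahead=- remaining=[- ( num / ( id ) ) $]
Step 17: reduce F->num. Stack=[E + F] ptr=7 lookahead=- remaining=[- ( num / ( id ) ) $]
Step 18: reduce T->F. Stack=[E + T] ptr=7 lookahead=- remaining=[- ( num / ( id ) ) $]
Step 19: reduce E->E + T. Stack=[E] ptr=7 lookahead=- remaining=[- ( num / ( id ) ) $]
Step 20: shift -. Stack=[E -] ptr=8 lookahead=( remaining=[( num / ( id ) ) $]
Step 21: shift (. Stack=[E - (] ptr=9 lookahead=num remaining=[num / ( id ) ) $]
Step 22: shift num. Stack=[E - ( num] ptr=10 lookahead=/ remaining=[/ ( id ) ) $]
Step 23: reduce F->num. Stack=[E - ( F] ptr=10 lookahead=/ remaining=[/ ( id ) ) $]
Step 24: reduce T->F. Stack=[E - ( T] ptr=10 lookahead=/ remaining=[/ ( id ) ) $]
Step 25: shift /. Stack=[E - ( T /] ptr=11 lookahead=( remaining=[( id ) ) $]
Step 26: shift (. Stack=[E - ( T / (] ptr=12 lookahead=id remaining=[id ) ) $]
Step 27: shift id. Stack=[E - ( T / ( id] ptr=13 lookahead=) remaining=[) ) $]
Step 28: reduce F->id. Stack=[E - ( T / ( F] ptr=13 lookahead=) remaining=[) ) $]
Step 29: reduce T->F. Stack=[E - ( T / ( T] ptr=13 lookahead=) remaining=[) ) $]
Step 30: reduce E->T. Stack=[E - ( T / ( E] ptr=13 lookahead=) remaining=[) ) $]
Step 31: shift ). Stack=[E - ( T / ( E )] ptr=14 lookahead=) remaining=[) $]
Step 32: reduce F->( E ). Stack=[E - ( T / F] ptr=14 lookahead=) remaining=[) $]
Step 33: reduce T->T / F. Stack=[E - ( T] ptr=14 lookahead=) remaining=[) $]
Step 34: reduce E->T. Stack=[E - ( E] ptr=14 lookahead=) remaining=[) $]
Step 35: shift ). Stack=[E - ( E )] ptr=15 lookahead=$ remaining=[$]
Step 36: reduce F->( E ). Stack=[E - F] ptr=15 lookahead=$ remaining=[$]
Step 37: reduce T->F. Stack=[E - T] ptr=15 lookahead=$ remaining=[$]
Step 38: reduce E->E - T. Stack=[E] ptr=15 lookahead=$ remaining=[$]
Step 39: accept. Stack=[E] ptr=15 lookahead=$ remaining=[$]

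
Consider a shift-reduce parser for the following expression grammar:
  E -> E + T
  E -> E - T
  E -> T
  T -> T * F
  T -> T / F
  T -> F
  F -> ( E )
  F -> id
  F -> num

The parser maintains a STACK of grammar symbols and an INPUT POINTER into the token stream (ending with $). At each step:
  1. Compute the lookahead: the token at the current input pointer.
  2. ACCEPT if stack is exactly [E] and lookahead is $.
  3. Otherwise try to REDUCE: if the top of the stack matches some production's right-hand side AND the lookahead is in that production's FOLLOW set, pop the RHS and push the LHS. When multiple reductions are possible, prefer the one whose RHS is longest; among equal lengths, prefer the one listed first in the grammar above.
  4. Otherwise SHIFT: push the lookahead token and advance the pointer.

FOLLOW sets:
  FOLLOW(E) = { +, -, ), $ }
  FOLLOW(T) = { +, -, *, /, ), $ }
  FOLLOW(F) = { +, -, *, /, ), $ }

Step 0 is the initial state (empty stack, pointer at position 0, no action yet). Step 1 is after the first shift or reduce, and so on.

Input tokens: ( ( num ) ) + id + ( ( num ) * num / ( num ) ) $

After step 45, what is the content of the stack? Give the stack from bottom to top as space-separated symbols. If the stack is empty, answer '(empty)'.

Step 1: shift (. Stack=[(] ptr=1 lookahead=( remaining=[( num ) ) + id + ( ( num ) * num / ( num ) ) $]
Step 2: shift (. Stack=[( (] ptr=2 lookahead=num remaining=[num ) ) + id + ( ( num ) * num / ( num ) ) $]
Step 3: shift num. Stack=[( ( num] ptr=3 lookahead=) remaining=[) ) + id + ( ( num ) * num / ( num ) ) $]
Step 4: reduce F->num. Stack=[( ( F] ptr=3 lookahead=) remaining=[) ) + id + ( ( num ) * num / ( num ) ) $]
Step 5: reduce T->F. Stack=[( ( T] ptr=3 lookahead=) remaining=[) ) + id + ( ( num ) * num / ( num ) ) $]
Step 6: reduce E->T. Stack=[( ( E] ptr=3 lookahead=) remaining=[) ) + id + ( ( num ) * num / ( num ) ) $]
Step 7: shift ). Stack=[( ( E )] ptr=4 lookahead=) remaining=[) + id + ( ( num ) * num / ( num ) ) $]
Step 8: reduce F->( E ). Stack=[( F] ptr=4 lookahead=) remaining=[) + id + ( ( num ) * num / ( num ) ) $]
Step 9: reduce T->F. Stack=[( T] ptr=4 lookahead=) remaining=[) + id + ( ( num ) * num / ( num ) ) $]
Step 10: reduce E->T. Stack=[( E] ptr=4 lookahead=) remaining=[) + id + ( ( num ) * num / ( num ) ) $]
Step 11: shift ). Stack=[( E )] ptr=5 lookahead=+ remaining=[+ id + ( ( num ) * num / ( num ) ) $]
Step 12: reduce F->( E ). Stack=[F] ptr=5 lookahead=+ remaining=[+ id + ( ( num ) * num / ( num ) ) $]
Step 13: reduce T->F. Stack=[T] ptr=5 lookahead=+ remaining=[+ id + ( ( num ) * num / ( num ) ) $]
Step 14: reduce E->T. Stack=[E] ptr=5 lookahead=+ remaining=[+ id + ( ( num ) * num / ( num ) ) $]
Step 15: shift +. Stack=[E +] ptr=6 lookahead=id remaining=[id + ( ( num ) * num / ( num ) ) $]
Step 16: shift id. Stack=[E + id] ptr=7 lookahead=+ remaining=[+ ( ( num ) * num / ( num ) ) $]
Step 17: reduce F->id. Stack=[E + F] ptr=7 lookahead=+ remaining=[+ ( ( num ) * num / ( num ) ) $]
Step 18: reduce T->F. Stack=[E + T] ptr=7 lookahead=+ remaining=[+ ( ( num ) * num / ( num ) ) $]
Step 19: reduce E->E + T. Stack=[E] ptr=7 lookahead=+ remaining=[+ ( ( num ) * num / ( num ) ) $]
Step 20: shift +. Stack=[E +] ptr=8 lookahead=( remaining=[( ( num ) * num / ( num ) ) $]
Step 21: shift (. Stack=[E + (] ptr=9 lookahead=( remaining=[( num ) * num / ( num ) ) $]
Step 22: shift (. Stack=[E + ( (] ptr=10 lookahead=num remaining=[num ) * num / ( num ) ) $]
Step 23: shift num. Stack=[E + ( ( num] ptr=11 lookahead=) remaining=[) * num / ( num ) ) $]
Step 24: reduce F->num. Stack=[E + ( ( F] ptr=11 lookahead=) remaining=[) * num / ( num ) ) $]
Step 25: reduce T->F. Stack=[E + ( ( T] ptr=11 lookahead=) remaining=[) * num / ( num ) ) $]
Step 26: reduce E->T. Stack=[E + ( ( E] ptr=11 lookahead=) remaining=[) * num / ( num ) ) $]
Step 27: shift ). Stack=[E + ( ( E )] ptr=12 lookahead=* remaining=[* num / ( num ) ) $]
Step 28: reduce F->( E ). Stack=[E + ( F] ptr=12 lookahead=* remaining=[* num / ( num ) ) $]
Step 29: reduce T->F. Stack=[E + ( T] ptr=12 lookahead=* remaining=[* num / ( num ) ) $]
Step 30: shift *. Stack=[E + ( T *] ptr=13 lookahead=num remaining=[num / ( num ) ) $]
Step 31: shift num. Stack=[E + ( T * num] ptr=14 lookahead=/ remaining=[/ ( num ) ) $]
Step 32: reduce F->num. Stack=[E + ( T * F] ptr=14 lookahead=/ remaining=[/ ( num ) ) $]
Step 33: reduce T->T * F. Stack=[E + ( T] ptr=14 lookahead=/ remaining=[/ ( num ) ) $]
Step 34: shift /. Stack=[E + ( T /] ptr=15 lookahead=( remaining=[( num ) ) $]
Step 35: shift (. Stack=[E + ( T / (] ptr=16 lookahead=num remaining=[num ) ) $]
Step 36: shift num. Stack=[E + ( T / ( num] ptr=17 lookahead=) remaining=[) ) $]
Step 37: reduce F->num. Stack=[E + ( T / ( F] ptr=17 lookahead=) remaining=[) ) $]
Step 38: reduce T->F. Stack=[E + ( T / ( T] ptr=17 lookahead=) remaining=[) ) $]
Step 39: reduce E->T. Stack=[E + ( T / ( E] ptr=17 lookahead=) remaining=[) ) $]
Step 40: shift ). Stack=[E + ( T / ( E )] ptr=18 lookahead=) remaining=[) $]
Step 41: reduce F->( E ). Stack=[E + ( T / F] ptr=18 lookahead=) remaining=[) $]
Step 42: reduce T->T / F. Stack=[E + ( T] ptr=18 lookahead=) remaining=[) $]
Step 43: reduce E->T. Stack=[E + ( E] ptr=18 lookahead=) remaining=[) $]
Step 44: shift ). Stack=[E + ( E )] ptr=19 lookahead=$ remaining=[$]
Step 45: reduce F->( E ). Stack=[E + F] ptr=19 lookahead=$ remaining=[$]

Answer: E + F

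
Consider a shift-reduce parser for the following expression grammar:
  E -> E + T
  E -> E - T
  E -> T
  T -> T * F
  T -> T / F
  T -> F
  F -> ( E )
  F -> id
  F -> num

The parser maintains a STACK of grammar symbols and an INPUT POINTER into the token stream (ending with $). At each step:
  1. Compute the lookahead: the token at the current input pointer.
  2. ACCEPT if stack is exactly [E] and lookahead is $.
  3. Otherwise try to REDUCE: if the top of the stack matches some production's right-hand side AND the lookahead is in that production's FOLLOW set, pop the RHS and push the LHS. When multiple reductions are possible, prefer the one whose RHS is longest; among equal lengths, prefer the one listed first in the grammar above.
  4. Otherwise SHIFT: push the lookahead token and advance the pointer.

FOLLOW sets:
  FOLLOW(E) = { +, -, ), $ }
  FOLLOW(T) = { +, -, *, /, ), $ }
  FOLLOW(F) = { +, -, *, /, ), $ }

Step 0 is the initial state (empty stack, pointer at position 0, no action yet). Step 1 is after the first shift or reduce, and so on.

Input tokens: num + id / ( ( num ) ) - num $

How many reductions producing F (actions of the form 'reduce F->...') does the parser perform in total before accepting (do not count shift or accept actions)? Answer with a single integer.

Answer: 6

Derivation:
Step 1: shift num. Stack=[num] ptr=1 lookahead=+ remaining=[+ id / ( ( num ) ) - num $]
Step 2: reduce F->num. Stack=[F] ptr=1 lookahead=+ remaining=[+ id / ( ( num ) ) - num $]
Step 3: reduce T->F. Stack=[T] ptr=1 lookahead=+ remaining=[+ id / ( ( num ) ) - num $]
Step 4: reduce E->T. Stack=[E] ptr=1 lookahead=+ remaining=[+ id / ( ( num ) ) - num $]
Step 5: shift +. Stack=[E +] ptr=2 lookahead=id remaining=[id / ( ( num ) ) - num $]
Step 6: shift id. Stack=[E + id] ptr=3 lookahead=/ remaining=[/ ( ( num ) ) - num $]
Step 7: reduce F->id. Stack=[E + F] ptr=3 lookahead=/ remaining=[/ ( ( num ) ) - num $]
Step 8: reduce T->F. Stack=[E + T] ptr=3 lookahead=/ remaining=[/ ( ( num ) ) - num $]
Step 9: shift /. Stack=[E + T /] ptr=4 lookahead=( remaining=[( ( num ) ) - num $]
Step 10: shift (. Stack=[E + T / (] ptr=5 lookahead=( remaining=[( num ) ) - num $]
Step 11: shift (. Stack=[E + T / ( (] ptr=6 lookahead=num remaining=[num ) ) - num $]
Step 12: shift num. Stack=[E + T / ( ( num] ptr=7 lookahead=) remaining=[) ) - num $]
Step 13: reduce F->num. Stack=[E + T / ( ( F] ptr=7 lookahead=) remaining=[) ) - num $]
Step 14: reduce T->F. Stack=[E + T / ( ( T] ptr=7 lookahead=) remaining=[) ) - num $]
Step 15: reduce E->T. Stack=[E + T / ( ( E] ptr=7 lookahead=) remaining=[) ) - num $]
Step 16: shift ). Stack=[E + T / ( ( E )] ptr=8 lookahead=) remaining=[) - num $]
Step 17: reduce F->( E ). Stack=[E + T / ( F] ptr=8 lookahead=) remaining=[) - num $]
Step 18: reduce T->F. Stack=[E + T / ( T] ptr=8 lookahead=) remaining=[) - num $]
Step 19: reduce E->T. Stack=[E + T / ( E] ptr=8 lookahead=) remaining=[) - num $]
Step 20: shift ). Stack=[E + T / ( E )] ptr=9 lookahead=- remaining=[- num $]
Step 21: reduce F->( E ). Stack=[E + T / F] ptr=9 lookahead=- remaining=[- num $]
Step 22: reduce T->T / F. Stack=[E + T] ptr=9 lookahead=- remaining=[- num $]
Step 23: reduce E->E + T. Stack=[E] ptr=9 lookahead=- remaining=[- num $]
Step 24: shift -. Stack=[E -] ptr=10 lookahead=num remaining=[num $]
Step 25: shift num. Stack=[E - num] ptr=11 lookahead=$ remaining=[$]
Step 26: reduce F->num. Stack=[E - F] ptr=11 lookahead=$ remaining=[$]
Step 27: reduce T->F. Stack=[E - T] ptr=11 lookahead=$ remaining=[$]
Step 28: reduce E->E - T. Stack=[E] ptr=11 lookahead=$ remaining=[$]
Step 29: accept. Stack=[E] ptr=11 lookahead=$ remaining=[$]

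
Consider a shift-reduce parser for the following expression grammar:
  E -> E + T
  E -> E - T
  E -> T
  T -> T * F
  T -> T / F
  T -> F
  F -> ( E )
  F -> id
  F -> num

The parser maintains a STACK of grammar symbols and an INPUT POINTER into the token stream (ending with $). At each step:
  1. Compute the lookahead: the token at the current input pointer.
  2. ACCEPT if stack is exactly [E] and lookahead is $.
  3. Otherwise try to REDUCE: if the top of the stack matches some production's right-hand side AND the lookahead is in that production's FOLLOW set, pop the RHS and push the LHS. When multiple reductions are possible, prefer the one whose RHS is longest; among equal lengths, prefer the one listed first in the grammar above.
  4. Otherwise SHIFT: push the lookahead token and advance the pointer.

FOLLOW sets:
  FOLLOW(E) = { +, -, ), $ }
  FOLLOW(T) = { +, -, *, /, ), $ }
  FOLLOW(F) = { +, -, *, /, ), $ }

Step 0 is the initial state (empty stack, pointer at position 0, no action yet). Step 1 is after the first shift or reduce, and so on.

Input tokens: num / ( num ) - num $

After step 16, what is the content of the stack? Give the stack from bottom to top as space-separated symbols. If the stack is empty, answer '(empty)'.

Step 1: shift num. Stack=[num] ptr=1 lookahead=/ remaining=[/ ( num ) - num $]
Step 2: reduce F->num. Stack=[F] ptr=1 lookahead=/ remaining=[/ ( num ) - num $]
Step 3: reduce T->F. Stack=[T] ptr=1 lookahead=/ remaining=[/ ( num ) - num $]
Step 4: shift /. Stack=[T /] ptr=2 lookahead=( remaining=[( num ) - num $]
Step 5: shift (. Stack=[T / (] ptr=3 lookahead=num remaining=[num ) - num $]
Step 6: shift num. Stack=[T / ( num] ptr=4 lookahead=) remaining=[) - num $]
Step 7: reduce F->num. Stack=[T / ( F] ptr=4 lookahead=) remaining=[) - num $]
Step 8: reduce T->F. Stack=[T / ( T] ptr=4 lookahead=) remaining=[) - num $]
Step 9: reduce E->T. Stack=[T / ( E] ptr=4 lookahead=) remaining=[) - num $]
Step 10: shift ). Stack=[T / ( E )] ptr=5 lookahead=- remaining=[- num $]
Step 11: reduce F->( E ). Stack=[T / F] ptr=5 lookahead=- remaining=[- num $]
Step 12: reduce T->T / F. Stack=[T] ptr=5 lookahead=- remaining=[- num $]
Step 13: reduce E->T. Stack=[E] ptr=5 lookahead=- remaining=[- num $]
Step 14: shift -. Stack=[E -] ptr=6 lookahead=num remaining=[num $]
Step 15: shift num. Stack=[E - num] ptr=7 lookahead=$ remaining=[$]
Step 16: reduce F->num. Stack=[E - F] ptr=7 lookahead=$ remaining=[$]

Answer: E - F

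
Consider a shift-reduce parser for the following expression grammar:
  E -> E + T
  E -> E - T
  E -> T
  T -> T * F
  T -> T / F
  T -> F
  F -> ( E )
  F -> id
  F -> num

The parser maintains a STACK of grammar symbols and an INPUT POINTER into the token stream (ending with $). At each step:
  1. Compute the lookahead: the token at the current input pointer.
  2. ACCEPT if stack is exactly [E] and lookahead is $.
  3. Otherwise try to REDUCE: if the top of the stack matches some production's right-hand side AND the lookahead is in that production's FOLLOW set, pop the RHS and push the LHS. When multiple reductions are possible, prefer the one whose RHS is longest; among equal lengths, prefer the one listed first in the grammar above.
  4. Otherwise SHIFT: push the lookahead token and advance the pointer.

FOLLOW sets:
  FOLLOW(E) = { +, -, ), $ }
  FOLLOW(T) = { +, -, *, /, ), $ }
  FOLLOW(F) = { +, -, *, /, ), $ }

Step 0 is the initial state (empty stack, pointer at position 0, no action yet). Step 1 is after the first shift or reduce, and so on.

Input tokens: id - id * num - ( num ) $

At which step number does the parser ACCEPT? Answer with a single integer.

Step 1: shift id. Stack=[id] ptr=1 lookahead=- remaining=[- id * num - ( num ) $]
Step 2: reduce F->id. Stack=[F] ptr=1 lookahead=- remaining=[- id * num - ( num ) $]
Step 3: reduce T->F. Stack=[T] ptr=1 lookahead=- remaining=[- id * num - ( num ) $]
Step 4: reduce E->T. Stack=[E] ptr=1 lookahead=- remaining=[- id * num - ( num ) $]
Step 5: shift -. Stack=[E -] ptr=2 lookahead=id remaining=[id * num - ( num ) $]
Step 6: shift id. Stack=[E - id] ptr=3 lookahead=* remaining=[* num - ( num ) $]
Step 7: reduce F->id. Stack=[E - F] ptr=3 lookahead=* remaining=[* num - ( num ) $]
Step 8: reduce T->F. Stack=[E - T] ptr=3 lookahead=* remaining=[* num - ( num ) $]
Step 9: shift *. Stack=[E - T *] ptr=4 lookahead=num remaining=[num - ( num ) $]
Step 10: shift num. Stack=[E - T * num] ptr=5 lookahead=- remaining=[- ( num ) $]
Step 11: reduce F->num. Stack=[E - T * F] ptr=5 lookahead=- remaining=[- ( num ) $]
Step 12: reduce T->T * F. Stack=[E - T] ptr=5 lookahead=- remaining=[- ( num ) $]
Step 13: reduce E->E - T. Stack=[E] ptr=5 lookahead=- remaining=[- ( num ) $]
Step 14: shift -. Stack=[E -] ptr=6 lookahead=( remaining=[( num ) $]
Step 15: shift (. Stack=[E - (] ptr=7 lookahead=num remaining=[num ) $]
Step 16: shift num. Stack=[E - ( num] ptr=8 lookahead=) remaining=[) $]
Step 17: reduce F->num. Stack=[E - ( F] ptr=8 lookahead=) remaining=[) $]
Step 18: reduce T->F. Stack=[E - ( T] ptr=8 lookahead=) remaining=[) $]
Step 19: reduce E->T. Stack=[E - ( E] ptr=8 lookahead=) remaining=[) $]
Step 20: shift ). Stack=[E - ( E )] ptr=9 lookahead=$ remaining=[$]
Step 21: reduce F->( E ). Stack=[E - F] ptr=9 lookahead=$ remaining=[$]
Step 22: reduce T->F. Stack=[E - T] ptr=9 lookahead=$ remaining=[$]
Step 23: reduce E->E - T. Stack=[E] ptr=9 lookahead=$ remaining=[$]
Step 24: accept. Stack=[E] ptr=9 lookahead=$ remaining=[$]

Answer: 24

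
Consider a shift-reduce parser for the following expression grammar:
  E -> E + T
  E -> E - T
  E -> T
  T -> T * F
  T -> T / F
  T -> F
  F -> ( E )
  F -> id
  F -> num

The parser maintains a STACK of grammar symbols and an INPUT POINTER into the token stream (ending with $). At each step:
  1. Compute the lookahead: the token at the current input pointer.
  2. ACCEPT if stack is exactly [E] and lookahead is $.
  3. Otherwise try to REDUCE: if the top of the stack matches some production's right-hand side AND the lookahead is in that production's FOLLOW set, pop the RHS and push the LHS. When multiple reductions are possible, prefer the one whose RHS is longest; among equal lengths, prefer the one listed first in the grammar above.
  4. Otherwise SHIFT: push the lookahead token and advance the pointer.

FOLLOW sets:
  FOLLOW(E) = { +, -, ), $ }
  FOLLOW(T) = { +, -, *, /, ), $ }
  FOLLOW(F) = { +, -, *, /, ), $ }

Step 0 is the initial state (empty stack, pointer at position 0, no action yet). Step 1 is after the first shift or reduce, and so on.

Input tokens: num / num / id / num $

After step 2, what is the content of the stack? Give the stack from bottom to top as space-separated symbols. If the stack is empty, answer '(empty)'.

Answer: F

Derivation:
Step 1: shift num. Stack=[num] ptr=1 lookahead=/ remaining=[/ num / id / num $]
Step 2: reduce F->num. Stack=[F] ptr=1 lookahead=/ remaining=[/ num / id / num $]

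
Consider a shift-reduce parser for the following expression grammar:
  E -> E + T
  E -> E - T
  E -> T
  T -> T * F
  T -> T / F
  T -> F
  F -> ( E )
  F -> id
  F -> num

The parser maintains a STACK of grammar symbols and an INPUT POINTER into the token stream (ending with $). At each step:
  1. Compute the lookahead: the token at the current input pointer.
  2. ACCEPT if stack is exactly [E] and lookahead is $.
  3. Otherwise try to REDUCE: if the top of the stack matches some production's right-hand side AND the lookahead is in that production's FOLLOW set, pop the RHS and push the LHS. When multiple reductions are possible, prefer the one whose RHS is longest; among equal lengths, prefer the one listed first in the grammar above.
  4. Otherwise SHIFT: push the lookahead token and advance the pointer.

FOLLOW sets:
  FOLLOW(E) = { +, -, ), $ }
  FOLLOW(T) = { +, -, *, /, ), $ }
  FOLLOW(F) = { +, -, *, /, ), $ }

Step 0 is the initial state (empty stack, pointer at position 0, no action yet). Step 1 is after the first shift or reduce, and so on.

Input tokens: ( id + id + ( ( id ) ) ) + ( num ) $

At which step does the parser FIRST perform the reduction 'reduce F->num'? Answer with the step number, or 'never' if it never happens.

Step 1: shift (. Stack=[(] ptr=1 lookahead=id remaining=[id + id + ( ( id ) ) ) + ( num ) $]
Step 2: shift id. Stack=[( id] ptr=2 lookahead=+ remaining=[+ id + ( ( id ) ) ) + ( num ) $]
Step 3: reduce F->id. Stack=[( F] ptr=2 lookahead=+ remaining=[+ id + ( ( id ) ) ) + ( num ) $]
Step 4: reduce T->F. Stack=[( T] ptr=2 lookahead=+ remaining=[+ id + ( ( id ) ) ) + ( num ) $]
Step 5: reduce E->T. Stack=[( E] ptr=2 lookahead=+ remaining=[+ id + ( ( id ) ) ) + ( num ) $]
Step 6: shift +. Stack=[( E +] ptr=3 lookahead=id remaining=[id + ( ( id ) ) ) + ( num ) $]
Step 7: shift id. Stack=[( E + id] ptr=4 lookahead=+ remaining=[+ ( ( id ) ) ) + ( num ) $]
Step 8: reduce F->id. Stack=[( E + F] ptr=4 lookahead=+ remaining=[+ ( ( id ) ) ) + ( num ) $]
Step 9: reduce T->F. Stack=[( E + T] ptr=4 lookahead=+ remaining=[+ ( ( id ) ) ) + ( num ) $]
Step 10: reduce E->E + T. Stack=[( E] ptr=4 lookahead=+ remaining=[+ ( ( id ) ) ) + ( num ) $]
Step 11: shift +. Stack=[( E +] ptr=5 lookahead=( remaining=[( ( id ) ) ) + ( num ) $]
Step 12: shift (. Stack=[( E + (] ptr=6 lookahead=( remaining=[( id ) ) ) + ( num ) $]
Step 13: shift (. Stack=[( E + ( (] ptr=7 lookahead=id remaining=[id ) ) ) + ( num ) $]
Step 14: shift id. Stack=[( E + ( ( id] ptr=8 lookahead=) remaining=[) ) ) + ( num ) $]
Step 15: reduce F->id. Stack=[( E + ( ( F] ptr=8 lookahead=) remaining=[) ) ) + ( num ) $]
Step 16: reduce T->F. Stack=[( E + ( ( T] ptr=8 lookahead=) remaining=[) ) ) + ( num ) $]
Step 17: reduce E->T. Stack=[( E + ( ( E] ptr=8 lookahead=) remaining=[) ) ) + ( num ) $]
Step 18: shift ). Stack=[( E + ( ( E )] ptr=9 lookahead=) remaining=[) ) + ( num ) $]
Step 19: reduce F->( E ). Stack=[( E + ( F] ptr=9 lookahead=) remaining=[) ) + ( num ) $]
Step 20: reduce T->F. Stack=[( E + ( T] ptr=9 lookahead=) remaining=[) ) + ( num ) $]
Step 21: reduce E->T. Stack=[( E + ( E] ptr=9 lookahead=) remaining=[) ) + ( num ) $]
Step 22: shift ). Stack=[( E + ( E )] ptr=10 lookahead=) remaining=[) + ( num ) $]
Step 23: reduce F->( E ). Stack=[( E + F] ptr=10 lookahead=) remaining=[) + ( num ) $]
Step 24: reduce T->F. Stack=[( E + T] ptr=10 lookahead=) remaining=[) + ( num ) $]
Step 25: reduce E->E + T. Stack=[( E] ptr=10 lookahead=) remaining=[) + ( num ) $]
Step 26: shift ). Stack=[( E )] ptr=11 lookahead=+ remaining=[+ ( num ) $]
Step 27: reduce F->( E ). Stack=[F] ptr=11 lookahead=+ remaining=[+ ( num ) $]
Step 28: reduce T->F. Stack=[T] ptr=11 lookahead=+ remaining=[+ ( num ) $]
Step 29: reduce E->T. Stack=[E] ptr=11 lookahead=+ remaining=[+ ( num ) $]
Step 30: shift +. Stack=[E +] ptr=12 lookahead=( remaining=[( num ) $]
Step 31: shift (. Stack=[E + (] ptr=13 lookahead=num remaining=[num ) $]
Step 32: shift num. Stack=[E + ( num] ptr=14 lookahead=) remaining=[) $]
Step 33: reduce F->num. Stack=[E + ( F] ptr=14 lookahead=) remaining=[) $]

Answer: 33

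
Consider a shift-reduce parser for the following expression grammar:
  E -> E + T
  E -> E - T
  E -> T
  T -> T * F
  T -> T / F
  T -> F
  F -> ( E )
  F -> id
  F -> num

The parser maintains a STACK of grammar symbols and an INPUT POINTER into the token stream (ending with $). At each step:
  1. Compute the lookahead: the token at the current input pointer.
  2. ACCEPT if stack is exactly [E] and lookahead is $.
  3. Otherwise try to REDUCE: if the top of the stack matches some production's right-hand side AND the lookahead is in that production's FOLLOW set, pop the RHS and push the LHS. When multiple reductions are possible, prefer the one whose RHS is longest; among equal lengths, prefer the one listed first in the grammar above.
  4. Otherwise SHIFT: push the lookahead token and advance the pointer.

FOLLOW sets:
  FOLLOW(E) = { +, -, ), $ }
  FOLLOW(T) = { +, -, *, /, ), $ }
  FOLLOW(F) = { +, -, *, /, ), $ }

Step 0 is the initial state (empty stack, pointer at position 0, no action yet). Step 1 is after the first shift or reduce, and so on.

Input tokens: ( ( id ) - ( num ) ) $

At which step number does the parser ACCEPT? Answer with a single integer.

Answer: 25

Derivation:
Step 1: shift (. Stack=[(] ptr=1 lookahead=( remaining=[( id ) - ( num ) ) $]
Step 2: shift (. Stack=[( (] ptr=2 lookahead=id remaining=[id ) - ( num ) ) $]
Step 3: shift id. Stack=[( ( id] ptr=3 lookahead=) remaining=[) - ( num ) ) $]
Step 4: reduce F->id. Stack=[( ( F] ptr=3 lookahead=) remaining=[) - ( num ) ) $]
Step 5: reduce T->F. Stack=[( ( T] ptr=3 lookahead=) remaining=[) - ( num ) ) $]
Step 6: reduce E->T. Stack=[( ( E] ptr=3 lookahead=) remaining=[) - ( num ) ) $]
Step 7: shift ). Stack=[( ( E )] ptr=4 lookahead=- remaining=[- ( num ) ) $]
Step 8: reduce F->( E ). Stack=[( F] ptr=4 lookahead=- remaining=[- ( num ) ) $]
Step 9: reduce T->F. Stack=[( T] ptr=4 lookahead=- remaining=[- ( num ) ) $]
Step 10: reduce E->T. Stack=[( E] ptr=4 lookahead=- remaining=[- ( num ) ) $]
Step 11: shift -. Stack=[( E -] ptr=5 lookahead=( remaining=[( num ) ) $]
Step 12: shift (. Stack=[( E - (] ptr=6 lookahead=num remaining=[num ) ) $]
Step 13: shift num. Stack=[( E - ( num] ptr=7 lookahead=) remaining=[) ) $]
Step 14: reduce F->num. Stack=[( E - ( F] ptr=7 lookahead=) remaining=[) ) $]
Step 15: reduce T->F. Stack=[( E - ( T] ptr=7 lookahead=) remaining=[) ) $]
Step 16: reduce E->T. Stack=[( E - ( E] ptr=7 lookahead=) remaining=[) ) $]
Step 17: shift ). Stack=[( E - ( E )] ptr=8 lookahead=) remaining=[) $]
Step 18: reduce F->( E ). Stack=[( E - F] ptr=8 lookahead=) remaining=[) $]
Step 19: reduce T->F. Stack=[( E - T] ptr=8 lookahead=) remaining=[) $]
Step 20: reduce E->E - T. Stack=[( E] ptr=8 lookahead=) remaining=[) $]
Step 21: shift ). Stack=[( E )] ptr=9 lookahead=$ remaining=[$]
Step 22: reduce F->( E ). Stack=[F] ptr=9 lookahead=$ remaining=[$]
Step 23: reduce T->F. Stack=[T] ptr=9 lookahead=$ remaining=[$]
Step 24: reduce E->T. Stack=[E] ptr=9 lookahead=$ remaining=[$]
Step 25: accept. Stack=[E] ptr=9 lookahead=$ remaining=[$]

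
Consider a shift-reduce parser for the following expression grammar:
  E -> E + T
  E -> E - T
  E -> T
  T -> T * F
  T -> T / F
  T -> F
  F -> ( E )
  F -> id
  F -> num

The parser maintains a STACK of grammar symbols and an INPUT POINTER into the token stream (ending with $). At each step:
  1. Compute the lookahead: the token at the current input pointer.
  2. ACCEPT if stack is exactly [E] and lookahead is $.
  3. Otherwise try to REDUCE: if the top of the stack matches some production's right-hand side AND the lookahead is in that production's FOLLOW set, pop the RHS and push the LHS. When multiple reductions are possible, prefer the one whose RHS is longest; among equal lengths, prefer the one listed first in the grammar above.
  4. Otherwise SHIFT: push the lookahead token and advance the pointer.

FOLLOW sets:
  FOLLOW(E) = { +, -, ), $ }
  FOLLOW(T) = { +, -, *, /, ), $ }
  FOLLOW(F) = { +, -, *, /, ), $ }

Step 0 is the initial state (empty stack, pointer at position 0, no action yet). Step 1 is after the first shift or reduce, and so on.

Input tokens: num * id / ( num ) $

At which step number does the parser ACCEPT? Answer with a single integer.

Answer: 18

Derivation:
Step 1: shift num. Stack=[num] ptr=1 lookahead=* remaining=[* id / ( num ) $]
Step 2: reduce F->num. Stack=[F] ptr=1 lookahead=* remaining=[* id / ( num ) $]
Step 3: reduce T->F. Stack=[T] ptr=1 lookahead=* remaining=[* id / ( num ) $]
Step 4: shift *. Stack=[T *] ptr=2 lookahead=id remaining=[id / ( num ) $]
Step 5: shift id. Stack=[T * id] ptr=3 lookahead=/ remaining=[/ ( num ) $]
Step 6: reduce F->id. Stack=[T * F] ptr=3 lookahead=/ remaining=[/ ( num ) $]
Step 7: reduce T->T * F. Stack=[T] ptr=3 lookahead=/ remaining=[/ ( num ) $]
Step 8: shift /. Stack=[T /] ptr=4 lookahead=( remaining=[( num ) $]
Step 9: shift (. Stack=[T / (] ptr=5 lookahead=num remaining=[num ) $]
Step 10: shift num. Stack=[T / ( num] ptr=6 lookahead=) remaining=[) $]
Step 11: reduce F->num. Stack=[T / ( F] ptr=6 lookahead=) remaining=[) $]
Step 12: reduce T->F. Stack=[T / ( T] ptr=6 lookahead=) remaining=[) $]
Step 13: reduce E->T. Stack=[T / ( E] ptr=6 lookahead=) remaining=[) $]
Step 14: shift ). Stack=[T / ( E )] ptr=7 lookahead=$ remaining=[$]
Step 15: reduce F->( E ). Stack=[T / F] ptr=7 lookahead=$ remaining=[$]
Step 16: reduce T->T / F. Stack=[T] ptr=7 lookahead=$ remaining=[$]
Step 17: reduce E->T. Stack=[E] ptr=7 lookahead=$ remaining=[$]
Step 18: accept. Stack=[E] ptr=7 lookahead=$ remaining=[$]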